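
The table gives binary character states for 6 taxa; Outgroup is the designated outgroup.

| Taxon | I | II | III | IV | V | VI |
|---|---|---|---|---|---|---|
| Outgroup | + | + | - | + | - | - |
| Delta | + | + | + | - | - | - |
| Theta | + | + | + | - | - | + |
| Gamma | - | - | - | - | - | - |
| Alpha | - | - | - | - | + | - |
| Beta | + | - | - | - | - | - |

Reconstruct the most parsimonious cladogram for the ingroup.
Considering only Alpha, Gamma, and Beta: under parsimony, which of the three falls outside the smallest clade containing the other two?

Beta

Character polarity is set by the outgroup: the derived state is whichever differs from the outgroup's state, so for I, II, IV the derived state is '-', and for the remaining characters it is '+'.
Only Alpha and Gamma show the derived state '-' for I, supporting them as a clade.
II (derived state '-') is shared by Alpha, Beta, and Gamma — a synapomorphy uniting that clade.
III: derived state '+' in Delta and Theta only — synapomorphy for {Delta, Theta}.
IV (derived state '-') is shared by all ingroup taxa — unites the whole ingroup.
V: derived state '+' in Alpha only — an autapomorphy, so it tells us nothing about relationships among taxa.
VI: derived state '+' in Theta only — an autapomorphy, so it tells us nothing about relationships among taxa.
Most parsimonious ingroup topology: ((Delta,Theta),((Gamma,Alpha),Beta)).
Alpha and Gamma share a more recent common ancestor with each other than either does with Beta, so Beta is the least closely related of the three.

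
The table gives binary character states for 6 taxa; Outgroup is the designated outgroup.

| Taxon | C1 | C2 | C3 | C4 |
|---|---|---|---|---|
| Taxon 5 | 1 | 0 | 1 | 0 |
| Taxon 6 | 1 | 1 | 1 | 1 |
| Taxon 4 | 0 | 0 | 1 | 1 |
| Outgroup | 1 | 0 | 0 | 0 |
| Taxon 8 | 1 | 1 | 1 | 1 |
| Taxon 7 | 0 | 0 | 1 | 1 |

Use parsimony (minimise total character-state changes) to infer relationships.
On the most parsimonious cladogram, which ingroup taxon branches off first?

Taxon 5

Character polarity is set by the outgroup: the derived state is whichever differs from the outgroup's state, so for C1 the derived state is '0', and for the remaining characters it is '1'.
C1: derived state '0' in Taxon 4 and Taxon 7 only — synapomorphy for {Taxon 4, Taxon 7}.
Only Taxon 6 and Taxon 8 show the derived state '1' for C2, supporting them as a clade.
All ingroup taxa share the derived state '1' for C3; it defines the ingroup but does not resolve relationships within it.
Only Taxon 4, Taxon 6, Taxon 7, and Taxon 8 show the derived state '1' for C4, supporting them as a clade.
Most parsimonious ingroup topology: (((Taxon 6,Taxon 8),(Taxon 7,Taxon 4)),Taxon 5).
Taxon 5 is sister to the clade containing all other ingroup taxa, so it is the earliest-diverging (most basal) ingroup lineage.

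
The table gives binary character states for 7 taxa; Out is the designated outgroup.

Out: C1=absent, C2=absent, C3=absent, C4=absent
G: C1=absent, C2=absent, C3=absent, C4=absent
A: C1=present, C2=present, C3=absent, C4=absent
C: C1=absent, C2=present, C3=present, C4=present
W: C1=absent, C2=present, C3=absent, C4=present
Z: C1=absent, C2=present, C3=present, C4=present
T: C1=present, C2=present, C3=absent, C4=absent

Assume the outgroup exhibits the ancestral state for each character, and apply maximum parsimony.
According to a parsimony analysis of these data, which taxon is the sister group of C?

Z

The outgroup has state 'absent' for every character, so 'present' is the derived state throughout.
Only A and T show the derived state 'present' for C1, supporting them as a clade.
C2: derived state 'present' in A, C, T, W, and Z only — synapomorphy for {A, C, T, W, Z}.
Only C and Z show the derived state 'present' for C3, supporting them as a clade.
C4 (derived state 'present') is shared by C, W, and Z — a synapomorphy uniting that clade.
Most parsimonious ingroup topology: (G,((A,T),((C,Z),W))).
C and Z form a cherry on this tree, so they are sister taxa.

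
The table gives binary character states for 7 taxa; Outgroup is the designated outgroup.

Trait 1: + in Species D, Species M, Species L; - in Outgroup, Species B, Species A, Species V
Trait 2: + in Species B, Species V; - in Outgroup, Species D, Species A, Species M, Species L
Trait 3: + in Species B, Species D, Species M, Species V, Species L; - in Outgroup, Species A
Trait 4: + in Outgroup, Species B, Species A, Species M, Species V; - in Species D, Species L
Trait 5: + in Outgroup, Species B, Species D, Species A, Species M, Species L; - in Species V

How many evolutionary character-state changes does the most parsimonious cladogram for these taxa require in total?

Character polarity is set by the outgroup: the derived state is whichever differs from the outgroup's state, so for Trait 4, Trait 5 the derived state is '-', and for the remaining characters it is '+'.
Only Species D, Species L, and Species M show the derived state '+' for Trait 1, supporting them as a clade.
Only Species B and Species V show the derived state '+' for Trait 2, supporting them as a clade.
Trait 3: derived state '+' in Species B, Species D, Species L, Species M, and Species V only — synapomorphy for {Species B, Species D, Species L, Species M, Species V}.
Only Species D and Species L show the derived state '-' for Trait 4, supporting them as a clade.
Trait 5: derived state '-' in Species V only — an autapomorphy, so it tells us nothing about relationships among taxa.
Most parsimonious ingroup topology: (((Species B,Species V),((Species D,Species L),Species M)),Species A).
Changes per character on this tree: Trait 1: 1; Trait 2: 1; Trait 3: 1; Trait 4: 1; Trait 5: 1.
Total = 5.

5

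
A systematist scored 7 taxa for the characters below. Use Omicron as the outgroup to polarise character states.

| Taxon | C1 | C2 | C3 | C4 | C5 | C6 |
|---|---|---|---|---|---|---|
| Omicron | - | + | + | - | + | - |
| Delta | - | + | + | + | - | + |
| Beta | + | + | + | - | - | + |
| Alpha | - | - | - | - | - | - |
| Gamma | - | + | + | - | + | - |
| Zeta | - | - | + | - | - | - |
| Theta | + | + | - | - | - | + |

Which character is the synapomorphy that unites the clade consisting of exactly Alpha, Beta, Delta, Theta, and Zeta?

C5

Character polarity is set by the outgroup: the derived state is whichever differs from the outgroup's state, so for C2, C3, C5 the derived state is '-', and for the remaining characters it is '+'.
C1 (derived state '+') is shared by Beta and Theta — a synapomorphy uniting that clade.
Only Alpha and Zeta show the derived state '-' for C2, supporting them as a clade.
C3 groups Alpha and Theta, which is incompatible with the clades supported by the remaining characters; treating it as convergent (homoplasy) costs fewer steps than any alternative tree.
C4 (derived state '+') is unique to Delta (autapomorphy; uninformative for grouping).
C5 (derived state '-') is shared by Alpha, Beta, Delta, Theta, and Zeta — a synapomorphy uniting that clade.
Only Beta, Delta, and Theta show the derived state '+' for C6, supporting them as a clade.
Most parsimonious ingroup topology: (((Delta,(Beta,Theta)),(Alpha,Zeta)),Gamma).
The clade {Alpha, Beta, Delta, Theta, Zeta} is supported by C5: its derived state '-' occurs in exactly those taxa and in no other taxon (including the outgroup).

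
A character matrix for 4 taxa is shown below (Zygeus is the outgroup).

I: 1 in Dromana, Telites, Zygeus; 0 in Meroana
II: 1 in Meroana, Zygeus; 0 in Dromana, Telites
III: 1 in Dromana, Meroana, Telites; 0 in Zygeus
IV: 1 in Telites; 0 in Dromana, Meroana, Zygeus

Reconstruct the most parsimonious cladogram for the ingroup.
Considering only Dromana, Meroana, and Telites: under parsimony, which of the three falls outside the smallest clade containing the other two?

Meroana

Character polarity is set by the outgroup: the derived state is whichever differs from the outgroup's state, so for I, II the derived state is '0', and for the remaining characters it is '1'.
I (derived state '0') is unique to Meroana (autapomorphy; uninformative for grouping).
II (derived state '0') is shared by Dromana and Telites — a synapomorphy uniting that clade.
All ingroup taxa share the derived state '1' for III; it defines the ingroup but does not resolve relationships within it.
IV: derived state '1' in Telites only — an autapomorphy, so it tells us nothing about relationships among taxa.
Most parsimonious ingroup topology: ((Dromana,Telites),Meroana).
Telites and Dromana share a more recent common ancestor with each other than either does with Meroana, so Meroana is the least closely related of the three.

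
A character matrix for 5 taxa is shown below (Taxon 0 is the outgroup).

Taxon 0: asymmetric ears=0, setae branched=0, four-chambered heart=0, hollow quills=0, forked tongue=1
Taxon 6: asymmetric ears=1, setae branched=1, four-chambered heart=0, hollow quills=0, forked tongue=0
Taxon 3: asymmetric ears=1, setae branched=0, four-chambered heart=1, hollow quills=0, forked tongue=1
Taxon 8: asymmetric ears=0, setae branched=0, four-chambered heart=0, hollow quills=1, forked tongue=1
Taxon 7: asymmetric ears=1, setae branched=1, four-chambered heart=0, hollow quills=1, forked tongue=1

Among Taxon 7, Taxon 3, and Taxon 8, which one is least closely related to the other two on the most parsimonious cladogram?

Taxon 8

Character polarity is set by the outgroup: the derived state is whichever differs from the outgroup's state, so for forked tongue the derived state is '0', and for the remaining characters it is '1'.
Only Taxon 3, Taxon 6, and Taxon 7 show the derived state '1' for asymmetric ears, supporting them as a clade.
Only Taxon 6 and Taxon 7 show the derived state '1' for setae branched, supporting them as a clade.
four-chambered heart (derived state '1') is unique to Taxon 3 (autapomorphy; uninformative for grouping).
hollow quills groups Taxon 7 and Taxon 8, which is incompatible with the clades supported by the remaining characters; treating it as convergent (homoplasy) costs fewer steps than any alternative tree.
forked tongue: derived state '0' in Taxon 6 only — an autapomorphy, so it tells us nothing about relationships among taxa.
Most parsimonious ingroup topology: (((Taxon 6,Taxon 7),Taxon 3),Taxon 8).
Taxon 3 and Taxon 7 share a more recent common ancestor with each other than either does with Taxon 8, so Taxon 8 is the least closely related of the three.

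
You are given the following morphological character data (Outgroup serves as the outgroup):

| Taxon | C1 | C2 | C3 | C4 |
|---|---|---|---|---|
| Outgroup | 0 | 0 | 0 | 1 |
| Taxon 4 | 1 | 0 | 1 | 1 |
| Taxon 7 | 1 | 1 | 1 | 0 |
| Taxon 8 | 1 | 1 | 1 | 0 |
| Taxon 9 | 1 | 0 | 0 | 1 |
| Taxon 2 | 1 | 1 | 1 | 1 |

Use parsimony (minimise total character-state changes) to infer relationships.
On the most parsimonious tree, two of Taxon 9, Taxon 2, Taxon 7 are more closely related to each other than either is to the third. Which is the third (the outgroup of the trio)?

Character polarity is set by the outgroup: the derived state is whichever differs from the outgroup's state, so for C4 the derived state is '0', and for the remaining characters it is '1'.
C1 (derived state '1') is shared by all ingroup taxa — unites the whole ingroup.
C2 (derived state '1') is shared by Taxon 2, Taxon 7, and Taxon 8 — a synapomorphy uniting that clade.
C3 (derived state '1') is shared by Taxon 2, Taxon 4, Taxon 7, and Taxon 8 — a synapomorphy uniting that clade.
C4: derived state '0' in Taxon 7 and Taxon 8 only — synapomorphy for {Taxon 7, Taxon 8}.
Most parsimonious ingroup topology: ((Taxon 4,((Taxon 7,Taxon 8),Taxon 2)),Taxon 9).
Taxon 7 and Taxon 2 share a more recent common ancestor with each other than either does with Taxon 9, so Taxon 9 is the least closely related of the three.

Taxon 9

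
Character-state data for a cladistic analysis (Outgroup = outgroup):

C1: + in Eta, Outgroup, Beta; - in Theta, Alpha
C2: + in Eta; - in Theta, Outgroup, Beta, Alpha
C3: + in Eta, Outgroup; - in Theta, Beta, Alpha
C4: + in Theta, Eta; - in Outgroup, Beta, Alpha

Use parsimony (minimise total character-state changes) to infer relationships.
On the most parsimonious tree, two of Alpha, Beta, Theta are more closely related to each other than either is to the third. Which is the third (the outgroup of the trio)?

Character polarity is set by the outgroup: the derived state is whichever differs from the outgroup's state, so for C1, C3 the derived state is '-', and for the remaining characters it is '+'.
Only Alpha and Theta show the derived state '-' for C1, supporting them as a clade.
C2 (derived state '+') is unique to Eta (autapomorphy; uninformative for grouping).
Only Alpha, Beta, and Theta show the derived state '-' for C3, supporting them as a clade.
C4 groups Eta and Theta, which is incompatible with the clades supported by the remaining characters; treating it as convergent (homoplasy) costs fewer steps than any alternative tree.
Most parsimonious ingroup topology: (((Theta,Alpha),Beta),Eta).
Theta and Alpha share a more recent common ancestor with each other than either does with Beta, so Beta is the least closely related of the three.

Beta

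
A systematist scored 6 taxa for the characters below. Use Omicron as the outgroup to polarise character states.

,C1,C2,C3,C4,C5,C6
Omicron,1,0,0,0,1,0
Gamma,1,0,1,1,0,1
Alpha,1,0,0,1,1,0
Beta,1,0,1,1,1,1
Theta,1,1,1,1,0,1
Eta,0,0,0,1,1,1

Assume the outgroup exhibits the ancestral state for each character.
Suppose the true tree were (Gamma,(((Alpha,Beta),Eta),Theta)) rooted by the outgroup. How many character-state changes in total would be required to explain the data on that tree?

Map each character onto (Gamma,(((Alpha,Beta),Eta),Theta)) (rooted by Omicron) and count the minimum state changes it requires (Fitch parsimony):
C1: 1; C2: 1; C3: 3; C4: 1; C5: 2; C6: 2.
Total tree length = 10.

10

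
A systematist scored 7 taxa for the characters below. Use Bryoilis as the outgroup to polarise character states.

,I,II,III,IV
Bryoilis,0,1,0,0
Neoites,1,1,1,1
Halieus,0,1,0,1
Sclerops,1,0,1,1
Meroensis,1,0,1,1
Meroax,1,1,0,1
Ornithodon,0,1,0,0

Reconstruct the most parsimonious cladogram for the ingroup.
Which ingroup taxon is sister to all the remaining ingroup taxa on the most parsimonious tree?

Character polarity is set by the outgroup: the derived state is whichever differs from the outgroup's state, so for II the derived state is '0', and for the remaining characters it is '1'.
I (derived state '1') is shared by Meroax, Meroensis, Neoites, and Sclerops — a synapomorphy uniting that clade.
Only Meroensis and Sclerops show the derived state '0' for II, supporting them as a clade.
III: derived state '1' in Meroensis, Neoites, and Sclerops only — synapomorphy for {Meroensis, Neoites, Sclerops}.
IV (derived state '1') is shared by Halieus, Meroax, Meroensis, Neoites, and Sclerops — a synapomorphy uniting that clade.
Most parsimonious ingroup topology: ((((Neoites,(Sclerops,Meroensis)),Meroax),Halieus),Ornithodon).
Ornithodon is sister to the clade containing all other ingroup taxa, so it is the earliest-diverging (most basal) ingroup lineage.

Ornithodon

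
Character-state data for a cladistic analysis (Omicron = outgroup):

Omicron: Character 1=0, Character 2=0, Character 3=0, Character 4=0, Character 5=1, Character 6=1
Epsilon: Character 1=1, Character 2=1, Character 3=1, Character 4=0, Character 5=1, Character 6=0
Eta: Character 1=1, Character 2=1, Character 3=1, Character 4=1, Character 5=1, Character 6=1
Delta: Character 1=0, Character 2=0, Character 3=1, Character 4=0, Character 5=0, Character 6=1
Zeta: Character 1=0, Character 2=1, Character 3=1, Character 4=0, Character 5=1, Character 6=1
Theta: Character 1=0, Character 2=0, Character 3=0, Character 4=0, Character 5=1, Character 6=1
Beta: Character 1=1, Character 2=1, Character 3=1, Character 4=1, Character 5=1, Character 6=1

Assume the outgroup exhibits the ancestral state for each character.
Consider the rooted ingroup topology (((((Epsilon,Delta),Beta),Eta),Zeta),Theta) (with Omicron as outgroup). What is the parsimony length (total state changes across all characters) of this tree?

Map each character onto (((((Epsilon,Delta),Beta),Eta),Zeta),Theta) (rooted by Omicron) and count the minimum state changes it requires (Fitch parsimony):
Character 1: 2; Character 2: 2; Character 3: 1; Character 4: 2; Character 5: 1; Character 6: 1.
Total tree length = 9.

9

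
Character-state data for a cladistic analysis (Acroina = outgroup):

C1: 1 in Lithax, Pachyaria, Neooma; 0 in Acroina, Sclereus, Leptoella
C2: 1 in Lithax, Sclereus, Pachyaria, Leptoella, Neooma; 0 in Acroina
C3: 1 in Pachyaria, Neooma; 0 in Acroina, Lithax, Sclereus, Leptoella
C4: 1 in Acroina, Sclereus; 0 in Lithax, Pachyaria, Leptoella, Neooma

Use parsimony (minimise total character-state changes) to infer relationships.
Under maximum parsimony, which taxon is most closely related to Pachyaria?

Neooma

Character polarity is set by the outgroup: the derived state is whichever differs from the outgroup's state, so for C4 the derived state is '0', and for the remaining characters it is '1'.
C1 (derived state '1') is shared by Lithax, Neooma, and Pachyaria — a synapomorphy uniting that clade.
All ingroup taxa share the derived state '1' for C2; it defines the ingroup but does not resolve relationships within it.
Only Neooma and Pachyaria show the derived state '1' for C3, supporting them as a clade.
C4: derived state '0' in Leptoella, Lithax, Neooma, and Pachyaria only — synapomorphy for {Leptoella, Lithax, Neooma, Pachyaria}.
Most parsimonious ingroup topology: (((Lithax,(Pachyaria,Neooma)),Leptoella),Sclereus).
Pachyaria and Neooma form a cherry on this tree, so they are sister taxa.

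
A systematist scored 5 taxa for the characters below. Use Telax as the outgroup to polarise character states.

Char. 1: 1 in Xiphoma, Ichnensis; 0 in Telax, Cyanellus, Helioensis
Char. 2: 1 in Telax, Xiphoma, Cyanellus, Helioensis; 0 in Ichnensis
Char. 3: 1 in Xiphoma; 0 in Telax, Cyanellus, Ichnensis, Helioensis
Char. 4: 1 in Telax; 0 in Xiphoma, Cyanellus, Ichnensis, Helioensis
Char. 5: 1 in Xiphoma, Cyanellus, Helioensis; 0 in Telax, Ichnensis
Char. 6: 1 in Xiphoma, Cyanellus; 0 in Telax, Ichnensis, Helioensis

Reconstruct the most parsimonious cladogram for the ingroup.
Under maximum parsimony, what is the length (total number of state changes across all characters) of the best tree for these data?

Character polarity is set by the outgroup: the derived state is whichever differs from the outgroup's state, so for Char. 2, Char. 4 the derived state is '0', and for the remaining characters it is '1'.
Char. 1 groups Ichnensis and Xiphoma, which is incompatible with the clades supported by the remaining characters; treating it as convergent (homoplasy) costs fewer steps than any alternative tree.
Char. 2 (derived state '0') is unique to Ichnensis (autapomorphy; uninformative for grouping).
Char. 3: derived state '1' in Xiphoma only — an autapomorphy, so it tells us nothing about relationships among taxa.
Char. 4 (derived state '0') is shared by all ingroup taxa — unites the whole ingroup.
Only Cyanellus, Helioensis, and Xiphoma show the derived state '1' for Char. 5, supporting them as a clade.
Char. 6 (derived state '1') is shared by Cyanellus and Xiphoma — a synapomorphy uniting that clade.
Most parsimonious ingroup topology: (((Xiphoma,Cyanellus),Helioensis),Ichnensis).
Changes per character on this tree: Char. 1: 2; Char. 2: 1; Char. 3: 1; Char. 4: 1; Char. 5: 1; Char. 6: 1.
Total = 7.

7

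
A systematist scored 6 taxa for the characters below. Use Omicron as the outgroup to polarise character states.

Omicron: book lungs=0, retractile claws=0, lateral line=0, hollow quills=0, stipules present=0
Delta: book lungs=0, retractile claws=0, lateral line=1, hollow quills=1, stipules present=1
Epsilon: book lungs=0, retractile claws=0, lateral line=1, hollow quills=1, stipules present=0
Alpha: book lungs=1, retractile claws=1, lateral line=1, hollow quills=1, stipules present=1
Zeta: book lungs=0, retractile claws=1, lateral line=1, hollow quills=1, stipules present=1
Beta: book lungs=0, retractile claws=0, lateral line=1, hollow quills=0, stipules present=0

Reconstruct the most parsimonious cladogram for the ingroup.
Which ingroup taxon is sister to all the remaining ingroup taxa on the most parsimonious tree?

Beta

The outgroup has state '0' for every character, so '1' is the derived state throughout.
book lungs: derived state '1' in Alpha only — an autapomorphy, so it tells us nothing about relationships among taxa.
retractile claws (derived state '1') is shared by Alpha and Zeta — a synapomorphy uniting that clade.
All ingroup taxa share the derived state '1' for lateral line; it defines the ingroup but does not resolve relationships within it.
Only Alpha, Delta, Epsilon, and Zeta show the derived state '1' for hollow quills, supporting them as a clade.
stipules present (derived state '1') is shared by Alpha, Delta, and Zeta — a synapomorphy uniting that clade.
Most parsimonious ingroup topology: (((Delta,(Alpha,Zeta)),Epsilon),Beta).
Beta is sister to the clade containing all other ingroup taxa, so it is the earliest-diverging (most basal) ingroup lineage.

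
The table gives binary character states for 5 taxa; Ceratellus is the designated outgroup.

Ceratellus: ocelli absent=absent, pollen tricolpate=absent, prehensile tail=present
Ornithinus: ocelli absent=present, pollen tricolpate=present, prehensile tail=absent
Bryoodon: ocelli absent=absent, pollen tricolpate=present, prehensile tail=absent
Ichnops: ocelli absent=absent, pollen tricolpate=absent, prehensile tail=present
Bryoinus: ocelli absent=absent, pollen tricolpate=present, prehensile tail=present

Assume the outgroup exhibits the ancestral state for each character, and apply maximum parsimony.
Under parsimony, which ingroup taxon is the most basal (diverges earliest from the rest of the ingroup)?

Ichnops

Character polarity is set by the outgroup: the derived state is whichever differs from the outgroup's state, so for prehensile tail the derived state is 'absent', and for the remaining characters it is 'present'.
ocelli absent: derived state 'present' in Ornithinus only — an autapomorphy, so it tells us nothing about relationships among taxa.
pollen tricolpate: derived state 'present' in Bryoinus, Bryoodon, and Ornithinus only — synapomorphy for {Bryoinus, Bryoodon, Ornithinus}.
prehensile tail (derived state 'absent') is shared by Bryoodon and Ornithinus — a synapomorphy uniting that clade.
Most parsimonious ingroup topology: (((Ornithinus,Bryoodon),Bryoinus),Ichnops).
Ichnops is sister to the clade containing all other ingroup taxa, so it is the earliest-diverging (most basal) ingroup lineage.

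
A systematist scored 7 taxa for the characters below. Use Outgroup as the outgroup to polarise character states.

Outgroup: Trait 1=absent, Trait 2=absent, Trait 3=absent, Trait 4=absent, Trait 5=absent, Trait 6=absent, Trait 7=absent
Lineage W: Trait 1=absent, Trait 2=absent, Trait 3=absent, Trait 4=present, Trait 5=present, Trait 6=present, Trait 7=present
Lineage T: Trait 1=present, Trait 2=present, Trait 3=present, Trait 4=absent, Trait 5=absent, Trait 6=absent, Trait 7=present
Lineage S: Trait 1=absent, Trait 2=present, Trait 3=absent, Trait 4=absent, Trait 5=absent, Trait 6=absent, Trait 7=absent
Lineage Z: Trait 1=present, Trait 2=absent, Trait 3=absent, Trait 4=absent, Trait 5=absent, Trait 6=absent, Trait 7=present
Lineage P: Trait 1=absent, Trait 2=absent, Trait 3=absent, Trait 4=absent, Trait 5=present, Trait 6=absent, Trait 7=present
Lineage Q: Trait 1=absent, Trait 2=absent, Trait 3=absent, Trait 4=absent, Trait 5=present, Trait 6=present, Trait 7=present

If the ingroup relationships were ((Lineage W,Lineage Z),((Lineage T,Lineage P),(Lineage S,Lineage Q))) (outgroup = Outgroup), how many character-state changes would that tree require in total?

13

Map each character onto ((Lineage W,Lineage Z),((Lineage T,Lineage P),(Lineage S,Lineage Q))) (rooted by Outgroup) and count the minimum state changes it requires (Fitch parsimony):
Trait 1: 2; Trait 2: 2; Trait 3: 1; Trait 4: 1; Trait 5: 3; Trait 6: 2; Trait 7: 2.
Total tree length = 13.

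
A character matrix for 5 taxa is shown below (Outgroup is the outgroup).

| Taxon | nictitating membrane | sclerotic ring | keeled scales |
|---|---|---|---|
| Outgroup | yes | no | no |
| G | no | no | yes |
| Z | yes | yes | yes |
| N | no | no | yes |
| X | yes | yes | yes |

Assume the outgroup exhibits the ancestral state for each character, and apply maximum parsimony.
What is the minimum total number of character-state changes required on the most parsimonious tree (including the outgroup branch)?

3

Character polarity is set by the outgroup: the derived state is whichever differs from the outgroup's state, so for nictitating membrane the derived state is 'no', and for the remaining characters it is 'yes'.
nictitating membrane (derived state 'no') is shared by G and N — a synapomorphy uniting that clade.
sclerotic ring: derived state 'yes' in X and Z only — synapomorphy for {X, Z}.
keeled scales (derived state 'yes') is shared by all ingroup taxa — unites the whole ingroup.
Most parsimonious ingroup topology: ((G,N),(Z,X)).
Changes per character on this tree: nictitating membrane: 1; sclerotic ring: 1; keeled scales: 1.
Total = 3.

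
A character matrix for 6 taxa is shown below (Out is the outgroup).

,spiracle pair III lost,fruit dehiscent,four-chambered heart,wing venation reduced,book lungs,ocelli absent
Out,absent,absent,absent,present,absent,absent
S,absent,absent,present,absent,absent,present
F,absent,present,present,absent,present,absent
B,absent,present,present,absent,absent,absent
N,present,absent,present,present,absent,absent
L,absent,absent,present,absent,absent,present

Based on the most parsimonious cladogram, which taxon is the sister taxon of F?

Character polarity is set by the outgroup: the derived state is whichever differs from the outgroup's state, so for wing venation reduced the derived state is 'absent', and for the remaining characters it is 'present'.
spiracle pair III lost (derived state 'present') is unique to N (autapomorphy; uninformative for grouping).
fruit dehiscent: derived state 'present' in B and F only — synapomorphy for {B, F}.
four-chambered heart (derived state 'present') is shared by all ingroup taxa — unites the whole ingroup.
wing venation reduced: derived state 'absent' in B, F, L, and S only — synapomorphy for {B, F, L, S}.
book lungs (derived state 'present') is unique to F (autapomorphy; uninformative for grouping).
Only L and S show the derived state 'present' for ocelli absent, supporting them as a clade.
Most parsimonious ingroup topology: (((S,L),(F,B)),N).
F and B form a cherry on this tree, so they are sister taxa.

B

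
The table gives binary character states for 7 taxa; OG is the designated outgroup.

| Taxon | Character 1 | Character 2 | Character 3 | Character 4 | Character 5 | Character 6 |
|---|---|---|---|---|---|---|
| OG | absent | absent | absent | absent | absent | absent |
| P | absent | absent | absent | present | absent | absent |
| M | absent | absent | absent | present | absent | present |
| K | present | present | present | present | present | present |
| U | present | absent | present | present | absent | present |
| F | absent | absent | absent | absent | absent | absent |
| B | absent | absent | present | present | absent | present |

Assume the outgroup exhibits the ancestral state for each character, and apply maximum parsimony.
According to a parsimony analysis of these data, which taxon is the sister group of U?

The outgroup has state 'absent' for every character, so 'present' is the derived state throughout.
Character 1: derived state 'present' in K and U only — synapomorphy for {K, U}.
Character 2 (derived state 'present') is unique to K (autapomorphy; uninformative for grouping).
Character 3: derived state 'present' in B, K, and U only — synapomorphy for {B, K, U}.
Only B, K, M, P, and U show the derived state 'present' for Character 4, supporting them as a clade.
Character 5: derived state 'present' in K only — an autapomorphy, so it tells us nothing about relationships among taxa.
Only B, K, M, and U show the derived state 'present' for Character 6, supporting them as a clade.
Most parsimonious ingroup topology: (((((K,U),B),M),P),F).
U and K form a cherry on this tree, so they are sister taxa.

K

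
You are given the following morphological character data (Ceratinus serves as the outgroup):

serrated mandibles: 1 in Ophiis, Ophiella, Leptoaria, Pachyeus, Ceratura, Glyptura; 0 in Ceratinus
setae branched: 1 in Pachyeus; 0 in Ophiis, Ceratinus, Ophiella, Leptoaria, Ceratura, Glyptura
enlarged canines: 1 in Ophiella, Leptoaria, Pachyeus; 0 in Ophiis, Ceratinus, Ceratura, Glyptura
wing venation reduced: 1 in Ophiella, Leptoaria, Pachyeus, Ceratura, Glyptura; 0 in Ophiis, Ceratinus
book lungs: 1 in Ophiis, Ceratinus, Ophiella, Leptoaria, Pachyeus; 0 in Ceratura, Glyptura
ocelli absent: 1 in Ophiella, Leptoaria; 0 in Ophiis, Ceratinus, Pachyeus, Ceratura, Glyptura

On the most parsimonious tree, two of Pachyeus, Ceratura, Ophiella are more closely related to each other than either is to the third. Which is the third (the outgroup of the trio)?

Ceratura

Character polarity is set by the outgroup: the derived state is whichever differs from the outgroup's state, so for book lungs the derived state is '0', and for the remaining characters it is '1'.
serrated mandibles (derived state '1') is shared by all ingroup taxa — unites the whole ingroup.
setae branched: derived state '1' in Pachyeus only — an autapomorphy, so it tells us nothing about relationships among taxa.
enlarged canines (derived state '1') is shared by Leptoaria, Ophiella, and Pachyeus — a synapomorphy uniting that clade.
wing venation reduced (derived state '1') is shared by Ceratura, Glyptura, Leptoaria, Ophiella, and Pachyeus — a synapomorphy uniting that clade.
Only Ceratura and Glyptura show the derived state '0' for book lungs, supporting them as a clade.
ocelli absent (derived state '1') is shared by Leptoaria and Ophiella — a synapomorphy uniting that clade.
Most parsimonious ingroup topology: (((Glyptura,Ceratura),((Leptoaria,Ophiella),Pachyeus)),Ophiis).
Pachyeus and Ophiella share a more recent common ancestor with each other than either does with Ceratura, so Ceratura is the least closely related of the three.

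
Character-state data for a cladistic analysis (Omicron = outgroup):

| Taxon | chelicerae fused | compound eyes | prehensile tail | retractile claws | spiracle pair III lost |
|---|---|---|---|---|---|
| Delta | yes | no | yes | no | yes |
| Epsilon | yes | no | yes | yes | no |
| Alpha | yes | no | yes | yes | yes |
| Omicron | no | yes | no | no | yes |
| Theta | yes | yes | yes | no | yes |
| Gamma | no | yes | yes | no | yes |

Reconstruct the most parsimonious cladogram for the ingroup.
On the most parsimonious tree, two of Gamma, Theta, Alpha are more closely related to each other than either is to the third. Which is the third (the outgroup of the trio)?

Character polarity is set by the outgroup: the derived state is whichever differs from the outgroup's state, so for compound eyes, spiracle pair III lost the derived state is 'no', and for the remaining characters it is 'yes'.
chelicerae fused (derived state 'yes') is shared by Alpha, Delta, Epsilon, and Theta — a synapomorphy uniting that clade.
compound eyes: derived state 'no' in Alpha, Delta, and Epsilon only — synapomorphy for {Alpha, Delta, Epsilon}.
prehensile tail (derived state 'yes') is shared by all ingroup taxa — unites the whole ingroup.
retractile claws (derived state 'yes') is shared by Alpha and Epsilon — a synapomorphy uniting that clade.
spiracle pair III lost: derived state 'no' in Epsilon only — an autapomorphy, so it tells us nothing about relationships among taxa.
Most parsimonious ingroup topology: ((((Epsilon,Alpha),Delta),Theta),Gamma).
Theta and Alpha share a more recent common ancestor with each other than either does with Gamma, so Gamma is the least closely related of the three.

Gamma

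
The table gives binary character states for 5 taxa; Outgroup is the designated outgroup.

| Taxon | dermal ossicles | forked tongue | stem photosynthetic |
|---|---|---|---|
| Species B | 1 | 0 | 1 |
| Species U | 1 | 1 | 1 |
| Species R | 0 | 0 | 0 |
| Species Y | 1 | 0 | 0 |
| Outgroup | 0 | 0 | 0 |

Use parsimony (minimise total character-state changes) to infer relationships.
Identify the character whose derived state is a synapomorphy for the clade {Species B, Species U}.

stem photosynthetic

The outgroup has state '0' for every character, so '1' is the derived state throughout.
dermal ossicles (derived state '1') is shared by Species B, Species U, and Species Y — a synapomorphy uniting that clade.
forked tongue: derived state '1' in Species U only — an autapomorphy, so it tells us nothing about relationships among taxa.
stem photosynthetic: derived state '1' in Species B and Species U only — synapomorphy for {Species B, Species U}.
Most parsimonious ingroup topology: (((Species B,Species U),Species Y),Species R).
The clade {Species B, Species U} is supported by stem photosynthetic: its derived state '1' occurs in exactly those taxa and in no other taxon (including the outgroup).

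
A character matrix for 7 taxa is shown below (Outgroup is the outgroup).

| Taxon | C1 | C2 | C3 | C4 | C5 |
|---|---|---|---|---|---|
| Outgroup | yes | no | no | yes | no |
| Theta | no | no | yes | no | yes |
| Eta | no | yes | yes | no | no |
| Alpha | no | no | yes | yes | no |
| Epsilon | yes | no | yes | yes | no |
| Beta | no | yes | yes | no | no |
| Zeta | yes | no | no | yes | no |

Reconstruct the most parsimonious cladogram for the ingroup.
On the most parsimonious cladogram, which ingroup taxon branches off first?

Zeta

Character polarity is set by the outgroup: the derived state is whichever differs from the outgroup's state, so for C1, C4 the derived state is 'no', and for the remaining characters it is 'yes'.
C1: derived state 'no' in Alpha, Beta, Eta, and Theta only — synapomorphy for {Alpha, Beta, Eta, Theta}.
C2: derived state 'yes' in Beta and Eta only — synapomorphy for {Beta, Eta}.
C3: derived state 'yes' in Alpha, Beta, Epsilon, Eta, and Theta only — synapomorphy for {Alpha, Beta, Epsilon, Eta, Theta}.
Only Beta, Eta, and Theta show the derived state 'no' for C4, supporting them as a clade.
C5: derived state 'yes' in Theta only — an autapomorphy, so it tells us nothing about relationships among taxa.
Most parsimonious ingroup topology: ((((Theta,(Eta,Beta)),Alpha),Epsilon),Zeta).
Zeta is sister to the clade containing all other ingroup taxa, so it is the earliest-diverging (most basal) ingroup lineage.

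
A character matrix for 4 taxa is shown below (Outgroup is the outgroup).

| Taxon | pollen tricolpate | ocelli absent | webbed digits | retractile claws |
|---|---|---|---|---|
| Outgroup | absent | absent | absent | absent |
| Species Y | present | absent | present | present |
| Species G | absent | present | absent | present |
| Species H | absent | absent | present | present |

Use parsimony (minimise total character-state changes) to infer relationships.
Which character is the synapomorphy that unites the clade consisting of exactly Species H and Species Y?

webbed digits

The outgroup has state 'absent' for every character, so 'present' is the derived state throughout.
pollen tricolpate (derived state 'present') is unique to Species Y (autapomorphy; uninformative for grouping).
ocelli absent: derived state 'present' in Species G only — an autapomorphy, so it tells us nothing about relationships among taxa.
webbed digits: derived state 'present' in Species H and Species Y only — synapomorphy for {Species H, Species Y}.
retractile claws (derived state 'present') is shared by all ingroup taxa — unites the whole ingroup.
Most parsimonious ingroup topology: ((Species Y,Species H),Species G).
The clade {Species H, Species Y} is supported by webbed digits: its derived state 'present' occurs in exactly those taxa and in no other taxon (including the outgroup).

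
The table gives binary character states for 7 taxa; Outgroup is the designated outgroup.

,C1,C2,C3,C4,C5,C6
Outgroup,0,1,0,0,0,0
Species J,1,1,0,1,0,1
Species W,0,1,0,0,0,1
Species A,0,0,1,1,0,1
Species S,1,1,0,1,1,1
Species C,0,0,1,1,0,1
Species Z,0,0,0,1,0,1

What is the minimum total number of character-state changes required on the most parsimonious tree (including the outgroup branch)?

Character polarity is set by the outgroup: the derived state is whichever differs from the outgroup's state, so for C2 the derived state is '0', and for the remaining characters it is '1'.
C1: derived state '1' in Species J and Species S only — synapomorphy for {Species J, Species S}.
C2: derived state '0' in Species A, Species C, and Species Z only — synapomorphy for {Species A, Species C, Species Z}.
Only Species A and Species C show the derived state '1' for C3, supporting them as a clade.
C4: derived state '1' in Species A, Species C, Species J, Species S, and Species Z only — synapomorphy for {Species A, Species C, Species J, Species S, Species Z}.
C5 (derived state '1') is unique to Species S (autapomorphy; uninformative for grouping).
C6 (derived state '1') is shared by all ingroup taxa — unites the whole ingroup.
Most parsimonious ingroup topology: (((Species J,Species S),((Species A,Species C),Species Z)),Species W).
Changes per character on this tree: C1: 1; C2: 1; C3: 1; C4: 1; C5: 1; C6: 1.
Total = 6.

6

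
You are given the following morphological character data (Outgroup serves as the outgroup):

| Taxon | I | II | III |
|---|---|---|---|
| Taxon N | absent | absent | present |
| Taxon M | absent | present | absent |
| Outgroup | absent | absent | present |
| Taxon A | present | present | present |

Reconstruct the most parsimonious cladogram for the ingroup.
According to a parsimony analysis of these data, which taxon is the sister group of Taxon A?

Character polarity is set by the outgroup: the derived state is whichever differs from the outgroup's state, so for III the derived state is 'absent', and for the remaining characters it is 'present'.
I (derived state 'present') is unique to Taxon A (autapomorphy; uninformative for grouping).
II: derived state 'present' in Taxon A and Taxon M only — synapomorphy for {Taxon A, Taxon M}.
III: derived state 'absent' in Taxon M only — an autapomorphy, so it tells us nothing about relationships among taxa.
Most parsimonious ingroup topology: ((Taxon A,Taxon M),Taxon N).
Taxon A and Taxon M form a cherry on this tree, so they are sister taxa.

Taxon M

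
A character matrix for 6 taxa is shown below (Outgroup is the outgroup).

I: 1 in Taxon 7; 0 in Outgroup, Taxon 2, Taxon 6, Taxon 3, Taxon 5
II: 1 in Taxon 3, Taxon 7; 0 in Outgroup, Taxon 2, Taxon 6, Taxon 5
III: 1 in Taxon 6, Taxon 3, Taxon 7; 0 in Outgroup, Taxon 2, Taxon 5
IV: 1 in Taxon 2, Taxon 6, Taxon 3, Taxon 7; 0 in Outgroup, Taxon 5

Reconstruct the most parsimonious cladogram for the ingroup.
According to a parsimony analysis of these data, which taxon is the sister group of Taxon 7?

Taxon 3

The outgroup has state '0' for every character, so '1' is the derived state throughout.
I (derived state '1') is unique to Taxon 7 (autapomorphy; uninformative for grouping).
II: derived state '1' in Taxon 3 and Taxon 7 only — synapomorphy for {Taxon 3, Taxon 7}.
III (derived state '1') is shared by Taxon 3, Taxon 6, and Taxon 7 — a synapomorphy uniting that clade.
IV: derived state '1' in Taxon 2, Taxon 3, Taxon 6, and Taxon 7 only — synapomorphy for {Taxon 2, Taxon 3, Taxon 6, Taxon 7}.
Most parsimonious ingroup topology: ((Taxon 2,(Taxon 6,(Taxon 3,Taxon 7))),Taxon 5).
Taxon 7 and Taxon 3 form a cherry on this tree, so they are sister taxa.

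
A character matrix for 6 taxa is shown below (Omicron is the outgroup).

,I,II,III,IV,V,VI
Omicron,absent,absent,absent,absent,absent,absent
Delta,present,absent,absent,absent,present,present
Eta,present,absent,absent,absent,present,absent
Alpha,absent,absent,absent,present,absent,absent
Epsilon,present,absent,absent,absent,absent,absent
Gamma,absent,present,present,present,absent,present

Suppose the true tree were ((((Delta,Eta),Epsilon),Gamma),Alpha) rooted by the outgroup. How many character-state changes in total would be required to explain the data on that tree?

Map each character onto ((((Delta,Eta),Epsilon),Gamma),Alpha) (rooted by Omicron) and count the minimum state changes it requires (Fitch parsimony):
I: 1; II: 1; III: 1; IV: 2; V: 1; VI: 2.
Total tree length = 8.

8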